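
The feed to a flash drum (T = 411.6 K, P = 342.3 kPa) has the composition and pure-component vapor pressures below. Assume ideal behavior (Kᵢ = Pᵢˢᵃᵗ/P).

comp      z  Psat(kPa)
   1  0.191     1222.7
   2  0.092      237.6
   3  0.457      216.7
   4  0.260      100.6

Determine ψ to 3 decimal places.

ψ = 0.090

Raoult's law: Kᵢ = Pᵢˢᵃᵗ/P = Pᵢˢᵃᵗ/342.3.
  K_1 = 1222.7/342.3 = 3.57201, K_2 = 237.6/342.3 = 0.69413, K_3 = 216.7/342.3 = 0.63307, K_4 = 100.6/342.3 = 0.29389
Newton–Raphson from ψ = 0.5:
  ψ = 0.500: g = -0.3075, g' = -0.656 → ψ = 0.031
  ψ = 0.031: g = 0.0691, g' = -1.290 → ψ = 0.085
  ψ = 0.085: g = 0.0062, g' = -1.073 → ψ = 0.090
Converged at ψ = 0.090.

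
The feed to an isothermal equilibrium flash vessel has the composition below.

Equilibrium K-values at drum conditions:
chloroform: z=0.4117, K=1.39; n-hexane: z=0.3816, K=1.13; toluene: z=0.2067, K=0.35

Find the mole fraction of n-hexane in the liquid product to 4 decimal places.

Material balance + equilibrium reduce to Σ zᵢ(Kᵢ−1)/(1+ψ(Kᵢ−1)) = 0.
g(0) = ΣzᵢKᵢ − 1 = 0.0758 and g(1) = 1 − Σzᵢ/Kᵢ = -0.2245, so a root lies in (0, 1).
Newton iteration, ψ⁰ = 0.5:
  ψ = 0.5000: g = -0.01810, g' = -0.2412 → ψ = 0.4250
  ψ = 0.4250: g = -0.00088, g' = -0.2186 → ψ = 0.4209
Converged at ψ = 0.4209.
Compositions from xᵢ = zᵢ/(1+ψ(Kᵢ−1)), yᵢ = Kᵢxᵢ:
  chloroform: x = 0.3536, y = 0.4916
  n-hexane: x = 0.3618, y = 0.4088
  toluene: x = 0.2845, y = 0.0996

x_n-hexane = 0.3618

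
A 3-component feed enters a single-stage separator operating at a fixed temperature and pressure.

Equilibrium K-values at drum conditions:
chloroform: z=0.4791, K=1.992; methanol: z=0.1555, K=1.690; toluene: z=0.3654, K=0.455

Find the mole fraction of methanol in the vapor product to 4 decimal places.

y_methanol = 0.1722

Let ψ = V/F and solve Σ zᵢ(Kᵢ−1)/(1+ψ(Kᵢ−1)) = 0.
Check two-phase: ΣzᵢKᵢ = 1.3834 > 1 and Σzᵢ/Kᵢ = 1.1356 > 1, so g(0) = 0.3834 > 0 and g(1) = -0.1356 < 0.
Newton iteration, ψ⁰ = 0.55:
  ψ = 0.5500: g = 0.10089, g' = -0.4576 → ψ = 0.7705
  ψ = 0.7705: g = -0.00386, g' = -0.5055 → ψ = 0.7628
Converged at ψ = 0.7628.
Compositions from xᵢ = zᵢ/(1+ψ(Kᵢ−1)), yᵢ = Kᵢxᵢ:
  chloroform: x = 0.2727, y = 0.5433
  methanol: x = 0.1019, y = 0.1722
  toluene: x = 0.6254, y = 0.2846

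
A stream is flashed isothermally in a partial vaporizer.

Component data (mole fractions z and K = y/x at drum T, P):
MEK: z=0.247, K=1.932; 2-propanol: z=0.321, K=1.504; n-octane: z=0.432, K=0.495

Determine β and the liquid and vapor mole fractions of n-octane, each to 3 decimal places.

β = 0.484, x_n-octane = 0.572, y_n-octane = 0.283

Material balance + equilibrium reduce to Σ zᵢ(Kᵢ−1)/(1+β(Kᵢ−1)) = 0.
Check two-phase: ΣzᵢKᵢ = 1.174 > 1 and Σzᵢ/Kᵢ = 1.214 > 1, so g(0) = 0.174 > 0 and g(1) = -0.214 < 0.
Newton iteration, β⁰ = 0.37:
  β = 0.370: g = 0.0392, g' = -0.343 → β = 0.484
Converged at β = 0.484.
Compositions from xᵢ = zᵢ/(1+β(Kᵢ−1)), yᵢ = Kᵢxᵢ:
  MEK: x = 0.170, y = 0.329
  2-propanol: x = 0.258, y = 0.388
  n-octane: x = 0.572, y = 0.283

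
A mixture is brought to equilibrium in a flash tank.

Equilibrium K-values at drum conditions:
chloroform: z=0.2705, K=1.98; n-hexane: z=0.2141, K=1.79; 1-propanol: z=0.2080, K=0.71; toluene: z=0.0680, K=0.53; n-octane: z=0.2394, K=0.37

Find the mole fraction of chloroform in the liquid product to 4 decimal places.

x_chloroform = 0.1913

Rachford–Rice: g(β) = Σ zᵢ(Kᵢ−1)/(1+β(Kᵢ−1)) = 0.
Check two-phase: ΣzᵢKᵢ = 1.1911 > 1 and Σzᵢ/Kᵢ = 1.3245 > 1, so g(0) = 0.1911 > 0 and g(1) = -0.3245 < 0.
Newton–Raphson from β = 0.5:
  β = 0.5000: g = -0.03335, g' = -0.4378 → β = 0.4238
  β = 0.4238: g = -0.00044, g' = -0.4277 → β = 0.4228
Converged at β = 0.4228.
Compositions from xᵢ = zᵢ/(1+β(Kᵢ−1)), yᵢ = Kᵢxᵢ:
  chloroform: x = 0.1913, y = 0.3787
  n-hexane: x = 0.1605, y = 0.2873
  1-propanol: x = 0.2371, y = 0.1683
  toluene: x = 0.0849, y = 0.0450
  n-octane: x = 0.3263, y = 0.1207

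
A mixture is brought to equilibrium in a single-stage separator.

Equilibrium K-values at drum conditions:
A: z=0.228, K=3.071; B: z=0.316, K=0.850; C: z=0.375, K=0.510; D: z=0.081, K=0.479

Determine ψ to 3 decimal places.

ψ = 0.257

Let ψ = V/F and solve Σ zᵢ(Kᵢ−1)/(1+ψ(Kᵢ−1)) = 0.
Check two-phase: ΣzᵢKᵢ = 1.199 > 1 and Σzᵢ/Kᵢ = 1.350 > 1, so g(0) = 0.199 > 0 and g(1) = -0.350 < 0.
Newton iteration, ψ⁰ = 0.5:
  ψ = 0.500: g = -0.1197, g' = -0.442 → ψ = 0.229
  ψ = 0.229: g = 0.0160, g' = -0.600 → ψ = 0.256
  ψ = 0.256: g = 0.0004, g' = -0.572 → ψ = 0.257
Converged at ψ = 0.257.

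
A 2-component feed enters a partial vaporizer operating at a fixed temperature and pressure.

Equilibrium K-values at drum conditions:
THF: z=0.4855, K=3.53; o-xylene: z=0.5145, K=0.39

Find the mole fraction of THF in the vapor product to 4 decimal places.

y_THF = 0.6858

Rachford–Rice: g(β) = Σ zᵢ(Kᵢ−1)/(1+β(Kᵢ−1)) = 0.
Feasibility: ΣzᵢKᵢ = 1.9145, Σzᵢ/Kᵢ = 1.4568 — both > 1, two phases present.
Binary case is linear: z₁(K₁−1)(1+β(K₂−1)) + z₂(K₂−1)(1+β(K₁−1)) = 0
⇒ β = [z₁(K₁−1)+z₂(K₂−1)] / [−(K₁−1)(K₂−1)] = 0.91447/1.54330 = 0.5925
Compositions from xᵢ = zᵢ/(1+β(Kᵢ−1)), yᵢ = Kᵢxᵢ:
  THF: x = 0.1943, y = 0.6858
  o-xylene: x = 0.8057, y = 0.3142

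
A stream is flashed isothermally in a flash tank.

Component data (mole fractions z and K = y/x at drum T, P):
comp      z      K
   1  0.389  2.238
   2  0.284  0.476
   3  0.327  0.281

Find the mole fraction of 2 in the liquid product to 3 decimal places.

Newton–Raphson from ψ = 0.53:
  ψ = 0.530: g = -0.2951, g' = -0.808 → ψ = 0.165
  ψ = 0.165: g = -0.0296, g' = -0.722 → ψ = 0.124
Converged at ψ = 0.124.
Compositions from xᵢ = zᵢ/(1+ψ(Kᵢ−1)), yᵢ = Kᵢxᵢ:
  1: x = 0.337, y = 0.754
  2: x = 0.304, y = 0.145
  3: x = 0.359, y = 0.101

x_2 = 0.304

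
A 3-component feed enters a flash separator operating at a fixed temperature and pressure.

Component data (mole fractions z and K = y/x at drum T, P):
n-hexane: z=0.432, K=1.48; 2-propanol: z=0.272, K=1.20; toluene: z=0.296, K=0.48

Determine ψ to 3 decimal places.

ψ = 0.539

Let ψ = V/F and solve Σ zᵢ(Kᵢ−1)/(1+ψ(Kᵢ−1)) = 0.
Feasibility: ΣzᵢKᵢ = 1.108, Σzᵢ/Kᵢ = 1.135 — both > 1, two phases present.
Iterate (Newton) starting at ψ = 0.37:
  ψ = 0.370: g = 0.0361, g' = -0.204 → ψ = 0.547
  ψ = 0.547: g = -0.0019, g' = -0.228 → ψ = 0.539
Converged at ψ = 0.539.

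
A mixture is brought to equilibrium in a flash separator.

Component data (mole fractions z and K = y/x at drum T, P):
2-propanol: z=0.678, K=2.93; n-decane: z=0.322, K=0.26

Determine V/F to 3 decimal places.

V/F = 0.749

Material balance + equilibrium reduce to Σ zᵢ(Kᵢ−1)/(1+V/F(Kᵢ−1)) = 0.
Check two-phase: ΣzᵢKᵢ = 2.070 > 1 and Σzᵢ/Kᵢ = 1.470 > 1, so g(0) = 1.070 > 0 and g(1) = -0.470 < 0.
Binary case is linear: z₁(K₁−1)(1+V/F(K₂−1)) + z₂(K₂−1)(1+V/F(K₁−1)) = 0
⇒ V/F = [z₁(K₁−1)+z₂(K₂−1)] / [−(K₁−1)(K₂−1)] = 1.0703/1.4282 = 0.749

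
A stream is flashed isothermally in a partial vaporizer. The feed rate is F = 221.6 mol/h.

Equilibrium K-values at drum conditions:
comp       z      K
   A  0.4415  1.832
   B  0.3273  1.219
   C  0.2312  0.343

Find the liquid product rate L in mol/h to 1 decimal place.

L = 60.5 mol/h

Newton–Raphson from ψ = 0.35:
  ψ = 0.3500: g = 0.15380, g' = -0.3652 → ψ = 0.7712
  ψ = 0.7712: g = -0.02283, g' = -0.5350 → ψ = 0.7285
  ψ = 0.7285: g = -0.00083, g' = -0.4973 → ψ = 0.7269
Converged at ψ = 0.7269.
Then V = ψ·F = 0.7269·221.6 = 161.1 mol/h and L = F − V = 60.5 mol/h.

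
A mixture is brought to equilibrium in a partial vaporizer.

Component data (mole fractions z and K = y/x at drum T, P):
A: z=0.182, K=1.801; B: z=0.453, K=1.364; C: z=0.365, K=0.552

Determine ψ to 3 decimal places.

ψ = 0.644

Let ψ = V/F and solve Σ zᵢ(Kᵢ−1)/(1+ψ(Kᵢ−1)) = 0.
Feasibility: ΣzᵢKᵢ = 1.147, Σzᵢ/Kᵢ = 1.094 — both > 1, two phases present.
Iterate (Newton) starting at ψ = 0.5:
  ψ = 0.500: g = 0.0329, g' = -0.224 → ψ = 0.647
  ψ = 0.647: g = -0.0007, g' = -0.235 → ψ = 0.644
Converged at ψ = 0.644.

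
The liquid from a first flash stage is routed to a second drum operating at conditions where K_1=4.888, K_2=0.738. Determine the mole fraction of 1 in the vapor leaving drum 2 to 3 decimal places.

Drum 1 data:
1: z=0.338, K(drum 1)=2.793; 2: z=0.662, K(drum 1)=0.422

y_1 (drum 2) = 0.309

Drum 1:
Material balance + equilibrium reduce to Σ zᵢ(Kᵢ−1)/(1+ψ₁(Kᵢ−1)) = 0.
g(0) = ΣzᵢKᵢ − 1 = 0.223 and g(1) = 1 − Σzᵢ/Kᵢ = -0.690, so a root lies in (0, 1).
Newton–Raphson from ψ₁ = 0.69:
  ψ₁ = 0.690: g = -0.3656, g' = -0.829 → ψ₁ = 0.249
  ψ₁ = 0.249: g = -0.0280, g' = -0.821 → ψ₁ = 0.215
  ψ₁ = 0.215: g = 0.0006, g' = -0.855 → ψ₁ = 0.216
Converged at ψ₁ = 0.216.
Drum-1 compositions:
  1: x = 0.244, y = 0.681
  2: x = 0.756, y = 0.319
Drum-2 feed = drum-1 liquid: z₂ = (0.2438, 0.7562).
Drum 2:
Binary case is linear: z₁(K₁−1)(1+ψ₂(K₂−1)) + z₂(K₂−1)(1+ψ₂(K₁−1)) = 0
⇒ ψ₂ = [z₁(K₁−1)+z₂(K₂−1)] / [−(K₁−1)(K₂−1)] = 0.7497/1.0187 = 0.736
  1: x = 0.063, y = 0.309
  2: x = 0.937, y = 0.691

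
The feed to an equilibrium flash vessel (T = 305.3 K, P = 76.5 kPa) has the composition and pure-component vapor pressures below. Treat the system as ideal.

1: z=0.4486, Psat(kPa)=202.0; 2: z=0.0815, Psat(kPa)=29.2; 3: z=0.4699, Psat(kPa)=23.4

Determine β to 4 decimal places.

Raoult's law: Kᵢ = Pᵢˢᵃᵗ/P = Pᵢˢᵃᵗ/76.5.
  K_1 = 202.0/76.5 = 2.640523, K_2 = 29.2/76.5 = 0.381699, K_3 = 23.4/76.5 = 0.305882
Iterate (Newton) starting at β = 0.38:
  β = 0.3800: g = -0.05555, g' = -0.9290 → β = 0.3202
  β = 0.3202: g = 0.00028, g' = -0.9417 → β = 0.3205
Converged at β = 0.3205.

β = 0.3205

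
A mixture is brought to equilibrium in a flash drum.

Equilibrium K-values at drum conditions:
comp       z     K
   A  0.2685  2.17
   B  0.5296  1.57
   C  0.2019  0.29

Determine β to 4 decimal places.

Iterate (Newton) starting at β = 0.5:
  β = 0.5000: g = 0.21087, g' = -0.4952 → β = 0.9259
  β = 0.9259: g = -0.06999, g' = -1.0254 → β = 0.8576
  β = 0.8576: g = -0.00697, g' = -0.8346 → β = 0.8493
  β = 0.8493: g = -0.00008, g' = -0.8163 → β = 0.8492
Converged at β = 0.8492.

β = 0.8492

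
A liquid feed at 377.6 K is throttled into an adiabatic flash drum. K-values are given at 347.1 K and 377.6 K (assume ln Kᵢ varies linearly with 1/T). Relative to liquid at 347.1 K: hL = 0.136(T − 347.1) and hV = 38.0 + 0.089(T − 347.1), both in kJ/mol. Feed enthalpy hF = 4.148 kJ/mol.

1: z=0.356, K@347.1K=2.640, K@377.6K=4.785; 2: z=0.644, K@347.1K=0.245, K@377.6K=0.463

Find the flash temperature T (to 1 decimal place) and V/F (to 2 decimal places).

Adiabatic flash: solve Rachford–Rice at each trial T, then check hF = ψ·hV(T) + (1−ψ)·hL(T).
  T = 347.1 K: K = (2.640, 0.245), RR gives ψ = 0.079, H_out = 2.996 kJ/mol
  T = 377.6 K: K = (4.785, 0.463), RR gives ψ = 0.493, H_out = 22.168 kJ/mol
  T = 362.4 K: K = (3.602, 0.342), RR gives ψ = 0.293, H_out = 13.016 kJ/mol
  T = 354.8 K: K = (3.097, 0.291), RR gives ψ = 0.195, H_out = 8.381 kJ/mol
  T = 351.0 K: K = (2.865, 0.267), RR gives ψ = 0.141, H_out = 5.849 kJ/mol
  T = 349.1 K: K = (2.754, 0.256), RR gives ψ = 0.111, H_out = 4.498 kJ/mol
Linear interpolation between T = 347.1 (H_out = 2.996) and T = 349.1 (H_out = 4.498) on hF = 4.148 gives T ≈ 348.6 K, at which ψ = 0.10.

T = 348.6 K, V/F = 0.10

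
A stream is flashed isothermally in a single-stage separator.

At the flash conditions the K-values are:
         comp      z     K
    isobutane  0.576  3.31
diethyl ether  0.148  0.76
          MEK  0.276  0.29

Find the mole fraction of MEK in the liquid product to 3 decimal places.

x_MEK = 0.611

Rachford–Rice: g(ψ) = Σ zᵢ(Kᵢ−1)/(1+ψ(Kᵢ−1)) = 0.
Feasibility: ΣzᵢKᵢ = 2.099, Σzᵢ/Kᵢ = 1.320 — both > 1, two phases present.
Iterate (Newton) starting at ψ = 0.5:
  ψ = 0.500: g = 0.2733, g' = -1.007 → ψ = 0.771
  ψ = 0.771: g = 0.0016, g' = -1.090 → ψ = 0.773
Converged at ψ = 0.773.
Compositions from xᵢ = zᵢ/(1+ψ(Kᵢ−1)), yᵢ = Kᵢxᵢ:
  isobutane: x = 0.207, y = 0.685
  diethyl ether: x = 0.182, y = 0.138
  MEK: x = 0.611, y = 0.177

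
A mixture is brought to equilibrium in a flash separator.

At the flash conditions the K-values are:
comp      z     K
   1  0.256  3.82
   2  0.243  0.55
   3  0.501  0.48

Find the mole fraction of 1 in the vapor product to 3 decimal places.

y_1 = 0.573

Rachford–Rice: g(ψ) = Σ zᵢ(Kᵢ−1)/(1+ψ(Kᵢ−1)) = 0.
Feasibility: ΣzᵢKᵢ = 1.352, Σzᵢ/Kᵢ = 1.553 — both > 1, two phases present.
Newton–Raphson from ψ = 0.55:
  ψ = 0.550: g = -0.2272, g' = -0.665 → ψ = 0.209
  ψ = 0.209: g = 0.0416, g' = -1.037 → ψ = 0.249
  ψ = 0.249: g = 0.0019, g' = -0.944 → ψ = 0.251
Converged at ψ = 0.251.
Compositions from xᵢ = zᵢ/(1+ψ(Kᵢ−1)), yᵢ = Kᵢxᵢ:
  1: x = 0.150, y = 0.573
  2: x = 0.274, y = 0.151
  3: x = 0.576, y = 0.277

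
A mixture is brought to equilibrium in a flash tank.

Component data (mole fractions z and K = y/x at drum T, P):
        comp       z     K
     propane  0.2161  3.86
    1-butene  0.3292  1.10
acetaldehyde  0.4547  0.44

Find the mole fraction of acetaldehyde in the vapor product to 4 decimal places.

y_acetaldehyde = 0.2554

Rachford–Rice: g(V/F) = Σ zᵢ(Kᵢ−1)/(1+V/F(Kᵢ−1)) = 0.
Feasibility: ΣzᵢKᵢ = 1.3963, Σzᵢ/Kᵢ = 1.3887 — both > 1, two phases present.
Newton–Raphson from V/F = 0.56:
  V/F = 0.5600: g = -0.10223, g' = -0.5668 → V/F = 0.3796
  V/F = 0.3796: g = 0.00466, g' = -0.6394 → V/F = 0.3869
Converged at V/F = 0.3869.
Compositions from xᵢ = zᵢ/(1+V/F(Kᵢ−1)), yᵢ = Kᵢxᵢ:
  propane: x = 0.1026, y = 0.3960
  1-butene: x = 0.3169, y = 0.3486
  acetaldehyde: x = 0.5805, y = 0.2554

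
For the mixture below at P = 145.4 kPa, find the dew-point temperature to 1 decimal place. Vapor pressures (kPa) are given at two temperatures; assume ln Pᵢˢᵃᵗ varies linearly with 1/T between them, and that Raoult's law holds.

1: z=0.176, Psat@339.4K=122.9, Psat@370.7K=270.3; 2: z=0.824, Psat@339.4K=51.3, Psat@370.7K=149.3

T = 367.2 K

Dew-point temperature: Σzᵢ·P/Pᵢˢᵃᵗ(T) = 1. Interpolate ln Pᵢˢᵃᵗ = aᵢ + bᵢ/T.
  T = 339.4 K: ΣzᵢP/Pᵢˢᵃᵗ = 2.5437
  T = 370.7 K: ΣzᵢP/Pᵢˢᵃᵗ = 0.8971
  T = 355.0 K: ΣzᵢP/Pᵢˢᵃᵗ = 1.4776
  T = 362.9 K: ΣzᵢP/Pᵢˢᵃᵗ = 1.1431
  T = 366.8 K: ΣzᵢP/Pᵢˢᵃᵗ = 1.0113
  T = 368.8 K: ΣzᵢP/Pᵢˢᵃᵗ = 0.9508
Interpolating between 366.8 K and 368.8 K gives T ≈ 367.2 K.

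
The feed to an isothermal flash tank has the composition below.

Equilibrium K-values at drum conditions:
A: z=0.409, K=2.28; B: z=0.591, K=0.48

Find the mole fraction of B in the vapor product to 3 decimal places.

Rachford–Rice: g(ψ) = Σ zᵢ(Kᵢ−1)/(1+ψ(Kᵢ−1)) = 0.
g(0) = ΣzᵢKᵢ − 1 = 0.216 and g(1) = 1 − Σzᵢ/Kᵢ = -0.411, so a root lies in (0, 1).
Binary case is linear: z₁(K₁−1)(1+ψ(K₂−1)) + z₂(K₂−1)(1+ψ(K₁−1)) = 0
⇒ ψ = [z₁(K₁−1)+z₂(K₂−1)] / [−(K₁−1)(K₂−1)] = 0.2162/0.6656 = 0.325
Compositions from xᵢ = zᵢ/(1+ψ(Kᵢ−1)), yᵢ = Kᵢxᵢ:
  A: x = 0.289, y = 0.659
  B: x = 0.711, y = 0.341

y_B = 0.341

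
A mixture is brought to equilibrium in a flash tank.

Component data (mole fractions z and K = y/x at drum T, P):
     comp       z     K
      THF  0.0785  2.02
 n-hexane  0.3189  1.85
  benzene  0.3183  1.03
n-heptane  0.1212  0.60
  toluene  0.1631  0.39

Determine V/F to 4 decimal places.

V/F = 0.6553

Material balance + equilibrium reduce to Σ zᵢ(Kᵢ−1)/(1+V/F(Kᵢ−1)) = 0.
Check two-phase: ΣzᵢKᵢ = 1.2127 > 1 and Σzᵢ/Kᵢ = 1.1405 > 1, so g(0) = 0.2127 > 0 and g(1) = -0.1405 < 0.
Newton–Raphson from V/F = 0.58:
  V/F = 0.5800: g = 0.02416, g' = -0.3141 → V/F = 0.6569
  V/F = 0.6569: g = -0.00053, g' = -0.3291 → V/F = 0.6553
Converged at V/F = 0.6553.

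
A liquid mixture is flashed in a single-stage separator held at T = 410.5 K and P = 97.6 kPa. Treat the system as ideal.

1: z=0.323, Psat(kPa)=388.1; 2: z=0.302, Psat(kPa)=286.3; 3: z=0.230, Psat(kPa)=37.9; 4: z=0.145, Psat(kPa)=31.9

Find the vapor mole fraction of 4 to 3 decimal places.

y_4 = 0.107

Raoult's law: Kᵢ = Pᵢˢᵃᵗ/P = Pᵢˢᵃᵗ/97.6.
  K_1 = 388.1/97.6 = 3.97643, K_2 = 286.3/97.6 = 2.93340, K_3 = 37.9/97.6 = 0.38832, K_4 = 31.9/97.6 = 0.32684
Newton–Raphson from ψ = 0.67:
  ψ = 0.670: g = 0.1593, g' = -0.999 → ψ = 0.830
  ψ = 0.830: g = -0.0052, g' = -1.096 → ψ = 0.825
Converged at ψ = 0.825.
Compositions from xᵢ = zᵢ/(1+ψ(Kᵢ−1)), yᵢ = Kᵢxᵢ:
  1: x = 0.093, y = 0.372
  2: x = 0.116, y = 0.341
  3: x = 0.464, y = 0.180
  4: x = 0.326, y = 0.107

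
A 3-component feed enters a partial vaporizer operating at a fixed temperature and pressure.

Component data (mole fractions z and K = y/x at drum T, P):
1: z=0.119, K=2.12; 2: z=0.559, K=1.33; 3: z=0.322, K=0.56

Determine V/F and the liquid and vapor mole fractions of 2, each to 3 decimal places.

V/F = 0.789, x_2 = 0.443, y_2 = 0.590

Iterate (Newton) starting at V/F = 0.5:
  V/F = 0.500: g = 0.0621, g' = -0.209 → V/F = 0.798
  V/F = 0.798: g = -0.0019, g' = -0.228 → V/F = 0.789
Converged at V/F = 0.789.
Compositions from xᵢ = zᵢ/(1+V/F(Kᵢ−1)), yᵢ = Kᵢxᵢ:
  1: x = 0.063, y = 0.134
  2: x = 0.443, y = 0.590
  3: x = 0.493, y = 0.276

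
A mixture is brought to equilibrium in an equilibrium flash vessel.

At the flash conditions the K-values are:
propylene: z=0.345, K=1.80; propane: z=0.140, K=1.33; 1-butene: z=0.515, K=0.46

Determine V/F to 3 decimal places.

V/F = 0.117

Rachford–Rice: g(V/F) = Σ zᵢ(Kᵢ−1)/(1+V/F(Kᵢ−1)) = 0.
Check two-phase: ΣzᵢKᵢ = 1.044 > 1 and Σzᵢ/Kᵢ = 1.416 > 1, so g(0) = 0.044 > 0 and g(1) = -0.416 < 0.
Newton–Raphson from V/F = 0.55:
  V/F = 0.550: g = -0.1648, g' = -0.421 → V/F = 0.159
  V/F = 0.159: g = -0.0154, g' = -0.367 → V/F = 0.117
Converged at V/F = 0.117.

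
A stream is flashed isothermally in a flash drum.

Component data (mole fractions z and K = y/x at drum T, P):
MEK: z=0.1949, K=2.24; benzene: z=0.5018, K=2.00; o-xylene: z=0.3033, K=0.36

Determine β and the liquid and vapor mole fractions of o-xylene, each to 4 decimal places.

Material balance + equilibrium reduce to Σ zᵢ(Kᵢ−1)/(1+β(Kᵢ−1)) = 0.
Feasibility: ΣzᵢKᵢ = 1.5494, Σzᵢ/Kᵢ = 1.1804 — both > 1, two phases present.
Newton–Raphson from β = 0.37:
  β = 0.3700: g = 0.27761, g' = -0.6215 → β = 0.8167
  β = 0.8167: g = -0.01039, g' = -0.7713 → β = 0.8032
  β = 0.8032: g = -0.00011, g' = -0.7557 → β = 0.8031
Converged at β = 0.8031.
Compositions from xᵢ = zᵢ/(1+β(Kᵢ−1)), yᵢ = Kᵢxᵢ:
  MEK: x = 0.0977, y = 0.2187
  benzene: x = 0.2783, y = 0.5566
  o-xylene: x = 0.6240, y = 0.2247

β = 0.8031, x_o-xylene = 0.6240, y_o-xylene = 0.2247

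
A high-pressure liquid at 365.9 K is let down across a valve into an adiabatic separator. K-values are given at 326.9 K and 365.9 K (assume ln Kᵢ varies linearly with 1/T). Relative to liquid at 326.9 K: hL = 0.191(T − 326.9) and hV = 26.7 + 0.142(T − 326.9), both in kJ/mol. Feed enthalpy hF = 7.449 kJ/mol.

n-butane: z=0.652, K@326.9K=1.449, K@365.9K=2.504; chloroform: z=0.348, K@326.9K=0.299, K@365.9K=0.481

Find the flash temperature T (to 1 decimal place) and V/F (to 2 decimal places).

T = 329.5 K, V/F = 0.26

Adiabatic flash: solve Rachford–Rice at each trial T, then check hF = ψ·hV(T) + (1−ψ)·hL(T).
  T = 326.9 K: K = (1.449, 0.299), RR gives ψ = 0.155, H_out = 4.140 kJ/mol
  T = 365.9 K: K = (2.504, 0.481), RR gives ψ = 1.000, H_out = 32.238 kJ/mol
  T = 346.4 K: K = (1.934, 0.384), RR gives ψ = 0.687, H_out = 21.400 kJ/mol
  T = 336.6 K: K = (1.680, 0.340), RR gives ψ = 0.476, H_out = 14.338 kJ/mol
  T = 331.8 K: K = (1.563, 0.319), RR gives ψ = 0.340, H_out = 9.930 kJ/mol
  T = 329.4 K: K = (1.507, 0.309), RR gives ψ = 0.257, H_out = 7.307 kJ/mol
Linear interpolation between T = 329.4 (H_out = 7.307) and T = 331.8 (H_out = 9.930) on hF = 7.449 gives T ≈ 329.5 K, at which ψ = 0.26.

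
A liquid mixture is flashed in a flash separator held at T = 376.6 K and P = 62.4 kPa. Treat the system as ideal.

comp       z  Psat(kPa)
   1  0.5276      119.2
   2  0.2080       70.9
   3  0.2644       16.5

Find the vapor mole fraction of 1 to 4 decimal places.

y_1 = 0.6588

Raoult's law: Kᵢ = Pᵢˢᵃᵗ/P = Pᵢˢᵃᵗ/62.4.
  K_1 = 119.2/62.4 = 1.910256, K_2 = 70.9/62.4 = 1.136218, K_3 = 16.5/62.4 = 0.264423
Rachford–Rice: g(β) = Σ zᵢ(Kᵢ−1)/(1+β(Kᵢ−1)) = 0.
Check two-phase: ΣzᵢKᵢ = 1.3141 > 1 and Σzᵢ/Kᵢ = 1.4592 > 1, so g(0) = 0.3141 > 0 and g(1) = -0.4592 < 0.
Newton–Raphson from β = 0.33:
  β = 0.3300: g = 0.13960, g' = -0.5115 → β = 0.6029
  β = 0.6029: g = -0.01321, g' = -0.6475 → β = 0.5825
  β = 0.5825: g = -0.00020, g' = -0.6280 → β = 0.5822
Converged at β = 0.5822.
Compositions from xᵢ = zᵢ/(1+β(Kᵢ−1)), yᵢ = Kᵢxᵢ:
  1: x = 0.3449, y = 0.6588
  2: x = 0.1927, y = 0.2190
  3: x = 0.4624, y = 0.1223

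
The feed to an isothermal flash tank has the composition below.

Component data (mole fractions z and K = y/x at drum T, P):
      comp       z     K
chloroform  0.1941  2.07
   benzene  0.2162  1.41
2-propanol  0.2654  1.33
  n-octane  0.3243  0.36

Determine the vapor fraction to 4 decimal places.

Let ψ = V/F and solve Σ zᵢ(Kᵢ−1)/(1+ψ(Kᵢ−1)) = 0.
Feasibility: ΣzᵢKᵢ = 1.1764, Σzᵢ/Kᵢ = 1.3475 — both > 1, two phases present.
Newton–Raphson from ψ = 0.5:
  ψ = 0.5000: g = -0.02118, g' = -0.4279 → ψ = 0.4505
  ψ = 0.4505: g = -0.00043, g' = -0.4112 → ψ = 0.4495
Converged at ψ = 0.4495.

ψ = 0.4495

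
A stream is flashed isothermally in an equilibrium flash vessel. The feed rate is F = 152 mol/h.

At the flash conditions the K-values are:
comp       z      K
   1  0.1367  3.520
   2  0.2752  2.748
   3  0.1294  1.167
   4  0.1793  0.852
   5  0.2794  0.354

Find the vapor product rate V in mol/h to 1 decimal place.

V = 106.7 mol/h

Material balance + equilibrium reduce to Σ zᵢ(Kᵢ−1)/(1+V/F(Kᵢ−1)) = 0.
Check two-phase: ΣzᵢKᵢ = 1.6401 > 1 and Σzᵢ/Kᵢ = 1.2496 > 1, so g(0) = 0.6401 > 0 and g(1) = -0.2496 < 0.
Newton–Raphson from V/F = 0.5:
  V/F = 0.5000: g = 0.13380, g' = -0.6715 → V/F = 0.6993
  V/F = 0.6993: g = 0.00172, g' = -0.6797 → V/F = 0.7018
Converged at V/F = 0.7018.
Then V = V/F·F = 0.7018·152 = 106.7 mol/h and L = F − V = 45.3 mol/h.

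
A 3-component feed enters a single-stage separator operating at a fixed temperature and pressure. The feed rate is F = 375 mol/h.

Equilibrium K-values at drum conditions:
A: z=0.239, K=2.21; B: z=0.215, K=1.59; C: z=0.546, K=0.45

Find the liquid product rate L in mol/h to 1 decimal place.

L = 293.2 mol/h

Material balance + equilibrium reduce to Σ zᵢ(Kᵢ−1)/(1+ψ(Kᵢ−1)) = 0.
g(0) = ΣzᵢKᵢ − 1 = 0.116 and g(1) = 1 − Σzᵢ/Kᵢ = -0.457, so a root lies in (0, 1).
Newton iteration, ψ⁰ = 0.37:
  ψ = 0.370: g = -0.0731, g' = -0.478 → ψ = 0.217
  ψ = 0.217: g = 0.0006, g' = -0.491 → ψ = 0.218
Converged at ψ = 0.218.
Then V = ψ·F = 0.2180·375 = 81.8 mol/h and L = F − V = 293.2 mol/h.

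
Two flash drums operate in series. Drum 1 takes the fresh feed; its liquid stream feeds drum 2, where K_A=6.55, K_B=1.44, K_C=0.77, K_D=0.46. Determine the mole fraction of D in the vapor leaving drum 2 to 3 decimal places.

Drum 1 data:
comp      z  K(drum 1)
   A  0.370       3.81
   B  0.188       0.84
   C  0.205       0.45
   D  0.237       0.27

Drum 1:
Material balance + equilibrium reduce to Σ zᵢ(Kᵢ−1)/(1+ψ₁(Kᵢ−1)) = 0.
g(0) = ΣzᵢKᵢ − 1 = 0.724 and g(1) = 1 − Σzᵢ/Kᵢ = -0.654, so a root lies in (0, 1).
Newton–Raphson from ψ₁ = 0.39:
  ψ₁ = 0.390: g = 0.0786, g' = -1.018 → ψ₁ = 0.467
  ψ₁ = 0.467: g = 0.0027, g' = -0.955 → ψ₁ = 0.470
Converged at ψ₁ = 0.470.
Drum-1 compositions:
  A: x = 0.159, y = 0.607
  B: x = 0.203, y = 0.171
  C: x = 0.276, y = 0.124
  D: x = 0.361, y = 0.097
Drum-2 feed = drum-1 liquid: z₂ = (0.1594, 0.2033, 0.2765, 0.3608).
Drum 2:
Material balance + equilibrium reduce to Σ zᵢ(Kᵢ−1)/(1+ψ₂(Kᵢ−1)) = 0.
Check two-phase: ΣzᵢKᵢ = 1.716 > 1 and Σzᵢ/Kᵢ = 1.309 > 1, so g(0) = 0.716 > 0 and g(1) = -0.309 < 0.
Iterate (Newton) starting at ψ₂ = 0.65:
  ψ₂ = 0.650: g = -0.1134, g' = -0.525 → ψ₂ = 0.434
  ψ₂ = 0.434: g = 0.0095, g' = -0.648 → ψ₂ = 0.449
Converged at ψ₂ = 0.449.
  A: x = 0.046, y = 0.299
  B: x = 0.170, y = 0.244
  C: x = 0.308, y = 0.237
  D: x = 0.476, y = 0.219

y_D (drum 2) = 0.219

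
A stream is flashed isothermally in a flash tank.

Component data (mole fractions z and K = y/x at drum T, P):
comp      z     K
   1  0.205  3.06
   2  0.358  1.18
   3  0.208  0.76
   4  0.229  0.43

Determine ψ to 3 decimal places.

ψ = 0.574

Let ψ = V/F and solve Σ zᵢ(Kᵢ−1)/(1+ψ(Kᵢ−1)) = 0.
Feasibility: ΣzᵢKᵢ = 1.306, Σzᵢ/Kᵢ = 1.177 — both > 1, two phases present.
Iterate (Newton) starting at ψ = 0.68:
  ψ = 0.680: g = -0.0395, g' = -0.376 → ψ = 0.575
  ψ = 0.575: g = -0.0003, g' = -0.373 → ψ = 0.574
Converged at ψ = 0.574.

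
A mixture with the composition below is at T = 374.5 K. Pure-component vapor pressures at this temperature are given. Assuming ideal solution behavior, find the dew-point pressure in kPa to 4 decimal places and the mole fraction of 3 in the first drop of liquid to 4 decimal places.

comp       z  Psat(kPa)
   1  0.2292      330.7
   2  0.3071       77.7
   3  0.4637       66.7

Pdew = 86.2256 kPa, x_3 = 0.5994

At the dew point ψ → 1, so Σzᵢ/Kᵢ = 1 with Kᵢ = Pᵢˢᵃᵗ/P ⇒ 1/P = Σzᵢ/Pᵢˢᵃᵗ.
1/P = 0.2292/330.7 + 0.3071/77.7 + 0.4637/66.7 = 0.0115975 ⇒ P = 86.2256 kPa
xᵢ = zᵢP/Pᵢˢᵃᵗ ⇒ x_3 = 0.4637·86.2256/66.7 = 0.5994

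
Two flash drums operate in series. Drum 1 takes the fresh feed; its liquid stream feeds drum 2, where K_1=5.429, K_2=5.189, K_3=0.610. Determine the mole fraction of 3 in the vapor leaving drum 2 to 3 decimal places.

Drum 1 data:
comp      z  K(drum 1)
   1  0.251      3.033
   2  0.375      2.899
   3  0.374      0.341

y_3 (drum 2) = 0.559

Drum 1:
Rachford–Rice: g(ψ₁) = Σ zᵢ(Kᵢ−1)/(1+ψ₁(Kᵢ−1)) = 0.
g(0) = ΣzᵢKᵢ − 1 = 0.976 and g(1) = 1 − Σzᵢ/Kᵢ = -0.309, so a root lies in (0, 1).
Newton iteration, ψ₁⁰ = 0.5:
  ψ₁ = 0.500: g = 0.2508, g' = -0.972 → ψ₁ = 0.758
Converged at ψ₁ = 0.758.
Drum-1 compositions:
  1: x = 0.099, y = 0.300
  2: x = 0.154, y = 0.446
  3: x = 0.748, y = 0.255
Drum-2 feed = drum-1 liquid: z₂ = (0.0988, 0.1537, 0.7476).
Drum 2:
Let ψ₂ = V/F and solve Σ zᵢ(Kᵢ−1)/(1+ψ₂(Kᵢ−1)) = 0.
Check two-phase: ΣzᵢKᵢ = 1.790 > 1 and Σzᵢ/Kᵢ = 1.273 > 1, so g(0) = 0.790 > 0 and g(1) = -0.273 < 0.
Newton iteration, ψ₂⁰ = 0.48:
  ψ₂ = 0.480: g = -0.0049, g' = -0.668 → ψ₂ = 0.473
Converged at ψ₂ = 0.473.
  1: x = 0.032, y = 0.173
  2: x = 0.052, y = 0.268
  3: x = 0.917, y = 0.559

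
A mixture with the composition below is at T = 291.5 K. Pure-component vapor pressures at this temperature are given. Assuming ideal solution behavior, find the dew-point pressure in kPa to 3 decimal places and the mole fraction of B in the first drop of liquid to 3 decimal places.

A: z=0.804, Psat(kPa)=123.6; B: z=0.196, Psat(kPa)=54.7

Pdew = 99.127 kPa, x_B = 0.355

At the dew point ψ → 1, so Σzᵢ/Kᵢ = 1 with Kᵢ = Pᵢˢᵃᵗ/P ⇒ 1/P = Σzᵢ/Pᵢˢᵃᵗ.
1/P = 0.804/123.6 + 0.196/54.7 = 0.010088 ⇒ P = 99.127 kPa
xᵢ = zᵢP/Pᵢˢᵃᵗ ⇒ x_B = 0.196·99.127/54.7 = 0.355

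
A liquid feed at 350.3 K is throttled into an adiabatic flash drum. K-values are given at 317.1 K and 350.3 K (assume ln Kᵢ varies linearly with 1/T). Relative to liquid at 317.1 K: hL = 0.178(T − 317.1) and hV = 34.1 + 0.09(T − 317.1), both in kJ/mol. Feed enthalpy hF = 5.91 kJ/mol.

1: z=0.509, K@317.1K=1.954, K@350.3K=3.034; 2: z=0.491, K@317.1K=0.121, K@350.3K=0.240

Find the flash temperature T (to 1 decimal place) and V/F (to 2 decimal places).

T = 322.5 K, V/F = 0.15

Adiabatic flash: solve Rachford–Rice at each trial T, then check hF = ψ·hV(T) + (1−ψ)·hL(T).
  T = 317.1 K: K = (1.954, 0.121), RR gives ψ = 0.064, H_out = 2.196 kJ/mol
  T = 350.3 K: K = (3.034, 0.240), RR gives ψ = 0.428, H_out = 19.265 kJ/mol
  T = 333.7 K: K = (2.462, 0.173), RR gives ψ = 0.280, H_out = 12.087 kJ/mol
  T = 325.4 K: K = (2.200, 0.145), RR gives ψ = 0.186, H_out = 7.697 kJ/mol
  T = 321.2 K: K = (2.073, 0.133), RR gives ψ = 0.129, H_out = 5.096 kJ/mol
  T = 323.3 K: K = (2.136, 0.139), RR gives ψ = 0.159, H_out = 6.436 kJ/mol
Linear interpolation between T = 321.2 (H_out = 5.096) and T = 323.3 (H_out = 6.436) on hF = 5.91 gives T ≈ 322.5 K, at which ψ = 0.15.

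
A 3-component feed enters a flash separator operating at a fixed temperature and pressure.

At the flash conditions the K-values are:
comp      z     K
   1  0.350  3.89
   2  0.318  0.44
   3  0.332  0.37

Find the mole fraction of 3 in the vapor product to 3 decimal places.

Rachford–Rice: g(ψ) = Σ zᵢ(Kᵢ−1)/(1+ψ(Kᵢ−1)) = 0.
g(0) = ΣzᵢKᵢ − 1 = 0.624 and g(1) = 1 − Σzᵢ/Kᵢ = -0.710, so a root lies in (0, 1).
Newton–Raphson from ψ = 0.43:
  ψ = 0.430: g = -0.0704, g' = -1.002 → ψ = 0.360
  ψ = 0.360: g = 0.0025, g' = -1.079 → ψ = 0.362
Converged at ψ = 0.362.
Compositions from xᵢ = zᵢ/(1+ψ(Kᵢ−1)), yᵢ = Kᵢxᵢ:
  1: x = 0.171, y = 0.665
  2: x = 0.399, y = 0.175
  3: x = 0.430, y = 0.159

y_3 = 0.159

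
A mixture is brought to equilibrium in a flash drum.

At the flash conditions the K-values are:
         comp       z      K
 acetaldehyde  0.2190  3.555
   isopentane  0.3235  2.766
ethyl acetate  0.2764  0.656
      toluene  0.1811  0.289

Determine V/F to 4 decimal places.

V/F = 0.7895

Material balance + equilibrium reduce to Σ zᵢ(Kᵢ−1)/(1+V/F(Kᵢ−1)) = 0.
Check two-phase: ΣzᵢKᵢ = 1.9070 > 1 and Σzᵢ/Kᵢ = 1.2265 > 1, so g(0) = 0.9070 > 0 and g(1) = -0.2265 < 0.
Newton–Raphson from V/F = 0.68:
  V/F = 0.6800: g = 0.09058, g' = -0.7980 → V/F = 0.7935
  V/F = 0.7935: g = -0.00351, g' = -0.8748 → V/F = 0.7895
Converged at V/F = 0.7895.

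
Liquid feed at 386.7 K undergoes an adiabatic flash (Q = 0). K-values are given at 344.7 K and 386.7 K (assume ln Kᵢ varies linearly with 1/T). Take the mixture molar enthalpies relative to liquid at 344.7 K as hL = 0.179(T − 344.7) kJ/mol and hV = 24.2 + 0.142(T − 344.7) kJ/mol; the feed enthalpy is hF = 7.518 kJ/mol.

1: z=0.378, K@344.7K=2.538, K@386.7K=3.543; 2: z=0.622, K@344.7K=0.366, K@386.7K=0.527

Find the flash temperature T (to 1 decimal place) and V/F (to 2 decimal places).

Adiabatic flash: solve Rachford–Rice at each trial T, then check hF = ψ·hV(T) + (1−ψ)·hL(T).
  T = 344.7 K: K = (2.538, 0.366), RR gives ψ = 0.192, H_out = 4.641 kJ/mol
  T = 386.7 K: K = (3.543, 0.527), RR gives ψ = 0.555, H_out = 20.077 kJ/mol
  T = 365.7 K: K = (3.028, 0.444), RR gives ψ = 0.373, H_out = 12.492 kJ/mol
  T = 355.2 K: K = (2.779, 0.404), RR gives ψ = 0.285, H_out = 8.662 kJ/mol
  T = 349.9 K: K = (2.657, 0.385), RR gives ψ = 0.239, H_out = 6.666 kJ/mol
  T = 352.5 K: K = (2.716, 0.394), RR gives ψ = 0.262, H_out = 7.652 kJ/mol
  T = 351.2 K: K = (2.686, 0.389), RR gives ψ = 0.250, H_out = 7.161 kJ/mol
Linear interpolation between T = 351.2 (H_out = 7.161) and T = 352.5 (H_out = 7.652) on hF = 7.518 gives T ≈ 352.1 K, at which ψ = 0.26.

T = 352.1 K, V/F = 0.26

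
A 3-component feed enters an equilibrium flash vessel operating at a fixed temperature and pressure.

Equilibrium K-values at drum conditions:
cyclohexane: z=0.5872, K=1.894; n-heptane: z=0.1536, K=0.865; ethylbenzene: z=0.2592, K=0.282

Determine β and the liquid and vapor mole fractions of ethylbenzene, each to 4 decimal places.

β = 0.5871, x_ethylbenzene = 0.4481, y_ethylbenzene = 0.1264

Material balance + equilibrium reduce to Σ zᵢ(Kᵢ−1)/(1+β(Kᵢ−1)) = 0.
Feasibility: ΣzᵢKᵢ = 1.3181, Σzᵢ/Kᵢ = 1.4068 — both > 1, two phases present.
Newton–Raphson from β = 0.44:
  β = 0.4400: g = 0.08266, g' = -0.5304 → β = 0.5958
  β = 0.5958: g = -0.00529, g' = -0.6112 → β = 0.5872
  β = 0.5872: g = -0.00003, g' = -0.6045 → β = 0.5871
Converged at β = 0.5871.
Compositions from xᵢ = zᵢ/(1+β(Kᵢ−1)), yᵢ = Kᵢxᵢ:
  cyclohexane: x = 0.3851, y = 0.7293
  n-heptane: x = 0.1668, y = 0.1443
  ethylbenzene: x = 0.4481, y = 0.1264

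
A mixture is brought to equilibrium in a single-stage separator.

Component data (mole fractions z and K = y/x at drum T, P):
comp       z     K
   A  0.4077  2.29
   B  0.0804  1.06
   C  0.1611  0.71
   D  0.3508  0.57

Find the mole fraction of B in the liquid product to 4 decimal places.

Rachford–Rice: g(β) = Σ zᵢ(Kᵢ−1)/(1+β(Kᵢ−1)) = 0.
Feasibility: ΣzᵢKᵢ = 1.3332, Σzᵢ/Kᵢ = 1.0962 — both > 1, two phases present.
Newton iteration, β⁰ = 0.66:
  β = 0.6600: g = 0.02032, g' = -0.3454 → β = 0.7188
  β = 0.7188: g = 0.00016, g' = -0.3404 → β = 0.7193
Converged at β = 0.7193.
Compositions from xᵢ = zᵢ/(1+β(Kᵢ−1)), yᵢ = Kᵢxᵢ:
  A: x = 0.2115, y = 0.4843
  B: x = 0.0771, y = 0.0817
  C: x = 0.2036, y = 0.1445
  D: x = 0.5079, y = 0.2895

x_B = 0.0771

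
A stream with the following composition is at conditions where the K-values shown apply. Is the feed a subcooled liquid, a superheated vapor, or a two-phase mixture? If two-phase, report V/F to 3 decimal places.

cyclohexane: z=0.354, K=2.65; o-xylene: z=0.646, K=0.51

ΣzᵢKᵢ = 1.268; Σzᵢ/Kᵢ = 1.400.
Both exceed 1, so a two-phase solution exists.
Material balance + equilibrium reduce to Σ zᵢ(Kᵢ−1)/(1+ψ(Kᵢ−1)) = 0.
Iterate (Newton) starting at ψ = 0.66:
  ψ = 0.660: g = -0.1882, g' = -0.560 → ψ = 0.324
  ψ = 0.324: g = 0.0046, g' = -0.629 → ψ = 0.331
Converged at ψ = 0.331.

two-phase, V/F = 0.331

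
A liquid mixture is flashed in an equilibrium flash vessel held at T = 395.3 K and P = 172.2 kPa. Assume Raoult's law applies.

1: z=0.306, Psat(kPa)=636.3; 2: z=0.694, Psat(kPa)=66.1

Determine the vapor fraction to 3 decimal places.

Raoult's law: Kᵢ = Pᵢˢᵃᵗ/P = Pᵢˢᵃᵗ/172.2.
  K_1 = 636.3/172.2 = 3.69512, K_2 = 66.1/172.2 = 0.38386
Rachford–Rice: g(ψ) = Σ zᵢ(Kᵢ−1)/(1+ψ(Kᵢ−1)) = 0.
g(0) = ΣzᵢKᵢ − 1 = 0.397 and g(1) = 1 − Σzᵢ/Kᵢ = -0.891, so a root lies in (0, 1).
Binary case is linear: z₁(K₁−1)(1+ψ(K₂−1)) + z₂(K₂−1)(1+ψ(K₁−1)) = 0
⇒ ψ = [z₁(K₁−1)+z₂(K₂−1)] / [−(K₁−1)(K₂−1)] = 0.3971/1.6606 = 0.239

ψ = 0.239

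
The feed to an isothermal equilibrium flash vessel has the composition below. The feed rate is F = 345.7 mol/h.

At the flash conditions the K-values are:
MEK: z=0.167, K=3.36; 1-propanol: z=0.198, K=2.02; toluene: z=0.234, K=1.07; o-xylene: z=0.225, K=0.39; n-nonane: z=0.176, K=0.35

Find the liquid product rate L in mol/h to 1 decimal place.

L = 193.1 mol/h

Rachford–Rice: g(β) = Σ zᵢ(Kᵢ−1)/(1+β(Kᵢ−1)) = 0.
g(0) = ΣzᵢKᵢ − 1 = 0.361 and g(1) = 1 − Σzᵢ/Kᵢ = -0.446, so a root lies in (0, 1).
Newton–Raphson from β = 0.5:
  β = 0.500: g = -0.0366, g' = -0.624 → β = 0.441
Converged at β = 0.441.
Then V = β·F = 0.4413·345.7 = 152.6 mol/h and L = F − V = 193.1 mol/h.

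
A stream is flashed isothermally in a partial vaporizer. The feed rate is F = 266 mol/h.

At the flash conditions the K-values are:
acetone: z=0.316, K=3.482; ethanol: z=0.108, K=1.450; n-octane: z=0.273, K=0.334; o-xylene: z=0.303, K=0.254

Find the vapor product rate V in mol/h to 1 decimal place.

V = 73.7 mol/h

Iterate (Newton) starting at ψ = 0.5:
  ψ = 0.500: g = -0.2434, g' = -1.103 → ψ = 0.279
  ψ = 0.279: g = -0.0026, g' = -1.148 → ψ = 0.277
Converged at ψ = 0.277.
Then V = ψ·F = 0.2771·266 = 73.7 mol/h and L = F − V = 192.3 mol/h.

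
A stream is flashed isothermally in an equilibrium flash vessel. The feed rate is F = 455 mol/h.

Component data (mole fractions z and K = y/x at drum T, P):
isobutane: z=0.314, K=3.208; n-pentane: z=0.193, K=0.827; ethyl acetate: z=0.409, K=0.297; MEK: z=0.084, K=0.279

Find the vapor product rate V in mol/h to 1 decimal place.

Rachford–Rice: g(ψ) = Σ zᵢ(Kᵢ−1)/(1+ψ(Kᵢ−1)) = 0.
Feasibility: ΣzᵢKᵢ = 1.312, Σzᵢ/Kᵢ = 2.009 — both > 1, two phases present.
Iterate (Newton) starting at ψ = 0.5:
  ψ = 0.500: g = -0.2451, g' = -0.940 → ψ = 0.239
Converged at ψ = 0.239.
Then V = ψ·F = 0.2392·455 = 108.8 mol/h and L = F − V = 346.2 mol/h.

V = 108.8 mol/h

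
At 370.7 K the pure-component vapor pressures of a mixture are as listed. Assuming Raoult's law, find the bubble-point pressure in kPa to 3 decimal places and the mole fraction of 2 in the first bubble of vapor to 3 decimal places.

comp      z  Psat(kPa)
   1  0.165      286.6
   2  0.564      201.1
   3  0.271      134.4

Pbub = 197.132 kPa, y_2 = 0.575

At the bubble point ψ → 0, so ΣzᵢKᵢ = 1 with Kᵢ = Pᵢˢᵃᵗ/P ⇒ P = ΣzᵢPᵢˢᵃᵗ.
P = 0.165·286.6 + 0.564·201.1 + 0.271·134.4 = 197.132 kPa
yᵢ = zᵢPᵢˢᵃᵗ/P ⇒ y_2 = 0.564·201.1/197.132 = 0.575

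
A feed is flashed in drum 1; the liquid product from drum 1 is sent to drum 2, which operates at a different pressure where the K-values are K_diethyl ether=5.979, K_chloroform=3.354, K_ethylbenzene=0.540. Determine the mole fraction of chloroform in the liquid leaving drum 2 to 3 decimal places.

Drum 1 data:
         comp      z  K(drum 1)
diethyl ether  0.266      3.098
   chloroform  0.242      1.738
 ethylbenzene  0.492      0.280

Drum 1:
Let ψ₁ = V/F and solve Σ zᵢ(Kᵢ−1)/(1+ψ₁(Kᵢ−1)) = 0.
Feasibility: ΣzᵢKᵢ = 1.382, Σzᵢ/Kᵢ = 1.982 — both > 1, two phases present.
Newton–Raphson from ψ₁ = 0.36:
  ψ₁ = 0.360: g = -0.0191, g' = -0.927 → ψ₁ = 0.339
Converged at ψ₁ = 0.339.
Drum-1 compositions:
  diethyl ether: x = 0.155, y = 0.481
  chloroform: x = 0.194, y = 0.336
  ethylbenzene: x = 0.651, y = 0.182
Drum-2 feed = drum-1 liquid: z₂ = (0.1554, 0.1935, 0.6511).
Drum 2:
Newton iteration, ψ₂⁰ = 0.5:
  ψ₂ = 0.500: g = 0.0420, g' = -0.775 → ψ₂ = 0.554
  ψ₂ = 0.554: g = 0.0015, g' = -0.723 → ψ₂ = 0.556
Converged at ψ₂ = 0.556.
  diethyl ether: x = 0.041, y = 0.246
  chloroform: x = 0.084, y = 0.281
  ethylbenzene: x = 0.875, y = 0.472

x_chloroform (drum 2) = 0.084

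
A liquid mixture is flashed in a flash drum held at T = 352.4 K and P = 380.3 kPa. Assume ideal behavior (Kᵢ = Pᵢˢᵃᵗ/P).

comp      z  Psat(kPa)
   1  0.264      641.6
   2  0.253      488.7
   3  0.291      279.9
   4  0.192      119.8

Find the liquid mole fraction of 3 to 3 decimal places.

x_3 = 0.305

Raoult's law: Kᵢ = Pᵢˢᵃᵗ/P = Pᵢˢᵃᵗ/380.3.
  K_1 = 641.6/380.3 = 1.68709, K_2 = 488.7/380.3 = 1.28504, K_3 = 279.9/380.3 = 0.73600, K_4 = 119.8/380.3 = 0.31501
Material balance + equilibrium reduce to Σ zᵢ(Kᵢ−1)/(1+V/F(Kᵢ−1)) = 0.
g(0) = ΣzᵢKᵢ − 1 = 0.045 and g(1) = 1 − Σzᵢ/Kᵢ = -0.358, so a root lies in (0, 1).
Newton iteration, V/F⁰ = 0.5:
  V/F = 0.500: g = -0.0904, g' = -0.320 → V/F = 0.218
  V/F = 0.218: g = -0.0104, g' = -0.260 → V/F = 0.178
  V/F = 0.178: g = -0.0001, g' = -0.257 → V/F = 0.177
Converged at V/F = 0.177.
Compositions from xᵢ = zᵢ/(1+V/F(Kᵢ−1)), yᵢ = Kᵢxᵢ:
  1: x = 0.235, y = 0.397
  2: x = 0.241, y = 0.309
  3: x = 0.305, y = 0.225
  4: x = 0.219, y = 0.069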